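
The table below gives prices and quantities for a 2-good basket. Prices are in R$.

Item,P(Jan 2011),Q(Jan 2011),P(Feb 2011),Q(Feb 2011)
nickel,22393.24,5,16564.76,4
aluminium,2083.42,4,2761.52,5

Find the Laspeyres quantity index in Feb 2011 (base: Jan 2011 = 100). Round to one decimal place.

Laspeyres quantity index uses base-period prices as weights.
ΣP(Jan 2011)·Q(Feb 2011) = 22393.24×4 + 2083.42×5 = 89572.96 + 10417.1 = 99990.06
ΣP(Jan 2011)·Q(Jan 2011) = 22393.24×5 + 2083.42×4 = 111966.2 + 8333.68 = 120299.88
Index = 99990.06 / 120299.88 × 100 = 83.1173

83.1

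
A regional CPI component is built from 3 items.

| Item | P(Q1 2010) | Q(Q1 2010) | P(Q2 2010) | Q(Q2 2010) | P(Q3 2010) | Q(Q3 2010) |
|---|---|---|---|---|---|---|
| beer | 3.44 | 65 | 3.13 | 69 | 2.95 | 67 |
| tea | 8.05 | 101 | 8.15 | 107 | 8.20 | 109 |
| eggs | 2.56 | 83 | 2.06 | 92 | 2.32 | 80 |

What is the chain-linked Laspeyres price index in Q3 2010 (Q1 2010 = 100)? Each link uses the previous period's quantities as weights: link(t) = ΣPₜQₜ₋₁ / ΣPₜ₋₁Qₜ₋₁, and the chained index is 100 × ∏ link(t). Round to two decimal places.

Link Q1 2010→Q2 2010:
ΣP(Q2 2010)Q(Q1 2010) = 3.13×65 + 8.15×101 + 2.06×83 = 203.45 + 823.15 + 170.98 = 1197.58
ΣP(Q1 2010)Q(Q1 2010) = 3.44×65 + 8.05×101 + 2.56×83 = 223.6 + 813.05 + 212.48 = 1249.13
link = 1197.58/1249.13 = 0.958731
Link Q2 2010→Q3 2010:
ΣP(Q3 2010)Q(Q2 2010) = 2.95×69 + 8.20×107 + 2.32×92 = 203.55 + 877.4 + 213.44 = 1294.39
ΣP(Q2 2010)Q(Q2 2010) = 3.13×69 + 8.15×107 + 2.06×92 = 215.97 + 872.05 + 189.52 = 1277.54
link = 1294.39/1277.54 = 1.013189
Chained index = 100 × 0.958731 × 1.013189 = 97.1376

97.14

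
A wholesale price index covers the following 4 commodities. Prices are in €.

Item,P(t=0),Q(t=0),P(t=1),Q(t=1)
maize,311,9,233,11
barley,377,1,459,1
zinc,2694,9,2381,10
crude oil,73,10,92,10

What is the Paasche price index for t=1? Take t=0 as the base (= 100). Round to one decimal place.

Paasche price index uses current-period quantities as weights.
ΣP(t=1)·Q(t=1) = 233×11 + 459×1 + 2381×10 + 92×10 = 2563 + 459 + 23810 + 920 = 27752
ΣP(t=0)·Q(t=1) = 311×11 + 377×1 + 2694×10 + 73×10 = 3421 + 377 + 26940 + 730 = 31468
Index = 27752 / 31468 × 100 = 88.1912

88.2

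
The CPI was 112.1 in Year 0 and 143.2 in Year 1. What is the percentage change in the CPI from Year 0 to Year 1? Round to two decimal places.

27.74%

Change = (143.2 − 112.1) / 112.1 × 100
       = 31.1 / 112.1 × 100 = 27.7431%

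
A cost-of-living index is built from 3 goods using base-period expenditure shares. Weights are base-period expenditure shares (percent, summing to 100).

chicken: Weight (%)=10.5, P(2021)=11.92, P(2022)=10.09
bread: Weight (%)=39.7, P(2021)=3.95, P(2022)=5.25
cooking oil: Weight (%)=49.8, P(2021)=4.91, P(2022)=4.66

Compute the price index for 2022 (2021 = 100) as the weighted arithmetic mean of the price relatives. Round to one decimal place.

chicken: 10.5 × (10.09/11.92) = 10.5 × 0.846477 = 8.8880
bread: 39.7 × (5.25/3.95) = 39.7 × 1.329114 = 52.7658
cooking oil: 49.8 × (4.66/4.91) = 49.8 × 0.949084 = 47.2644
Index = Σ wᵢ·(p₁ᵢ/p₀ᵢ) = 8.8880 + 52.7658 + 47.2644 = 108.9182

108.9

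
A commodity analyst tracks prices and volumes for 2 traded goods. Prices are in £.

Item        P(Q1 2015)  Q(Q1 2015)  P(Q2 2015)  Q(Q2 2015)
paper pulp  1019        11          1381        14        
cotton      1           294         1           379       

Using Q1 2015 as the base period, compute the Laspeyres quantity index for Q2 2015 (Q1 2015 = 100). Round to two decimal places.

127.31

Laspeyres quantity index uses base-period prices as weights.
ΣP(Q1 2015)·Q(Q2 2015) = 1019×14 + 1×379 = 14266 + 379 = 14645
ΣP(Q1 2015)·Q(Q1 2015) = 1019×11 + 1×294 = 11209 + 294 = 11503
Index = 14645 / 11503 × 100 = 127.3146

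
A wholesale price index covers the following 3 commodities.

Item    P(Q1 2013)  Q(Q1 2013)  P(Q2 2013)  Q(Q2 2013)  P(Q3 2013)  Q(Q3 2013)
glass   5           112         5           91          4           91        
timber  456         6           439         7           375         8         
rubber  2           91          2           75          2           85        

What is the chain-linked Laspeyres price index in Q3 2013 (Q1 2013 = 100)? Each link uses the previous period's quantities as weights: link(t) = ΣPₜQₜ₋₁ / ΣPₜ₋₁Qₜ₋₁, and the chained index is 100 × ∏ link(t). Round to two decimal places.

82.84

Link Q1 2013→Q2 2013:
ΣP(Q2 2013)Q(Q1 2013) = 5×112 + 439×6 + 2×91 = 560 + 2634 + 182 = 3376
ΣP(Q1 2013)Q(Q1 2013) = 5×112 + 456×6 + 2×91 = 560 + 2736 + 182 = 3478
link = 3376/3478 = 0.970673
Link Q2 2013→Q3 2013:
ΣP(Q3 2013)Q(Q2 2013) = 4×91 + 375×7 + 2×75 = 364 + 2625 + 150 = 3139
ΣP(Q2 2013)Q(Q2 2013) = 5×91 + 439×7 + 2×75 = 455 + 3073 + 150 = 3678
link = 3139/3678 = 0.853453
Chained index = 100 × 0.970673 × 0.853453 = 82.8424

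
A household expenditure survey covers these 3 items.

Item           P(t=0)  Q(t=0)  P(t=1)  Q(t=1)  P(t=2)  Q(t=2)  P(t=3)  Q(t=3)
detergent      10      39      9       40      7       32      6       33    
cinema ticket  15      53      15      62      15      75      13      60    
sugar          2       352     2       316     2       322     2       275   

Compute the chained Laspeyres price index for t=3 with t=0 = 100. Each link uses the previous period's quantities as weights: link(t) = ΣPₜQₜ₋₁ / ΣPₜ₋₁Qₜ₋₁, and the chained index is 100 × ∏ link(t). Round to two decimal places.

Link t=0→t=1:
ΣP(t=1)Q(t=0) = 9×39 + 15×53 + 2×352 = 351 + 795 + 704 = 1850
ΣP(t=0)Q(t=0) = 10×39 + 15×53 + 2×352 = 390 + 795 + 704 = 1889
link = 1850/1889 = 0.979354
Link t=1→t=2:
ΣP(t=2)Q(t=1) = 7×40 + 15×62 + 2×316 = 280 + 930 + 632 = 1842
ΣP(t=1)Q(t=1) = 9×40 + 15×62 + 2×316 = 360 + 930 + 632 = 1922
link = 1842/1922 = 0.958377
Link t=2→t=3:
ΣP(t=3)Q(t=2) = 6×32 + 13×75 + 2×322 = 192 + 975 + 644 = 1811
ΣP(t=2)Q(t=2) = 7×32 + 15×75 + 2×322 = 224 + 1125 + 644 = 1993
link = 1811/1993 = 0.908680
Chained index = 100 × 0.979354 × 0.958377 × 0.908680 = 85.2878

85.29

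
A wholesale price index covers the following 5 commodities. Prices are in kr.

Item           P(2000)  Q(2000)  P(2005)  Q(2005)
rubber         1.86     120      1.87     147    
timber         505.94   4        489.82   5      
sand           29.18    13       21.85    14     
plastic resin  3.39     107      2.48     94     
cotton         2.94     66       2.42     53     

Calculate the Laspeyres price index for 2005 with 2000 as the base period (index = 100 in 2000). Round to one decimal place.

Laspeyres price index uses base-period quantities as weights.
ΣP(2005)·Q(2000) = 1.87×120 + 489.82×4 + 21.85×13 + 2.48×107 + 2.42×66 = 224.4 + 1959.28 + 284.05 + 265.36 + 159.72 = 2892.81
ΣP(2000)·Q(2000) = 1.86×120 + 505.94×4 + 29.18×13 + 3.39×107 + 2.94×66 = 223.2 + 2023.76 + 379.34 + 362.73 + 194.04 = 3183.07
Index = 2892.81 / 3183.07 × 100 = 90.8811

90.9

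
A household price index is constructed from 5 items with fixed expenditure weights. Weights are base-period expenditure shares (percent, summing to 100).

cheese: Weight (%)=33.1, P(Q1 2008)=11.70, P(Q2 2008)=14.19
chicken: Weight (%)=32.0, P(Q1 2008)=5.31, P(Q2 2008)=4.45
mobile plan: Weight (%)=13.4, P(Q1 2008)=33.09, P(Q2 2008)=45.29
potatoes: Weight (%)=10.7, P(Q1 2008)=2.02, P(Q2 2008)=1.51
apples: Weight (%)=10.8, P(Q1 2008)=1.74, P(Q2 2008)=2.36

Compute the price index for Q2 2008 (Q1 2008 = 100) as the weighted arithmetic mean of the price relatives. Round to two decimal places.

107.95

cheese: 33.1 × (14.19/11.70) = 33.1 × 1.212821 = 40.1444
chicken: 32.0 × (4.45/5.31) = 32.0 × 0.838041 = 26.8173
mobile plan: 13.4 × (45.29/33.09) = 13.4 × 1.368691 = 18.3405
potatoes: 10.7 × (1.51/2.02) = 10.7 × 0.747525 = 7.9985
apples: 10.8 × (2.36/1.74) = 10.8 × 1.356322 = 14.6483
Index = Σ wᵢ·(p₁ᵢ/p₀ᵢ) = 40.1444 + 26.8173 + 18.3405 + 7.9985 + 14.6483 = 107.9489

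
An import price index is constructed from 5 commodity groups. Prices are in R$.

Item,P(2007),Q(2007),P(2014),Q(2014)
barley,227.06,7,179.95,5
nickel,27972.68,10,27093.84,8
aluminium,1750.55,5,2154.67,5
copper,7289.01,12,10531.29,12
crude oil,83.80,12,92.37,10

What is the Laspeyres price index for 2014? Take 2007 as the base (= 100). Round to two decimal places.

Laspeyres price index uses base-period quantities as weights.
ΣP(2014)·Q(2007) = 179.95×7 + 27093.84×10 + 2154.67×5 + 10531.29×12 + 92.37×12 = 1259.65 + 270938.4 + 10773.35 + 126375.48 + 1108.44 = 410455.32
ΣP(2007)·Q(2007) = 227.06×7 + 27972.68×10 + 1750.55×5 + 7289.01×12 + 83.80×12 = 1589.42 + 279726.8 + 8752.75 + 87468.12 + 1005.6 = 378542.69
Index = 410455.32 / 378542.69 × 100 = 108.4304

108.43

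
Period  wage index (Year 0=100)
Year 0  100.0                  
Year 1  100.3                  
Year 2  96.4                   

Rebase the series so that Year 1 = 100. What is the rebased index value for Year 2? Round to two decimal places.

Rebased(Year 2) = 96.4 / 100.3 × 100 = 96.1117

96.11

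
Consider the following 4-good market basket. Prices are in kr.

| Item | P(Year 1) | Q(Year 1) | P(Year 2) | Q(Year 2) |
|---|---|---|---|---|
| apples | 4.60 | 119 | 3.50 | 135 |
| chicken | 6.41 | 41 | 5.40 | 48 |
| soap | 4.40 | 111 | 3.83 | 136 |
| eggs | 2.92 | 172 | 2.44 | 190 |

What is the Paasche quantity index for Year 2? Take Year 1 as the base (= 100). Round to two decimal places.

Paasche quantity index uses current-period prices as weights.
ΣP(Year 2)·Q(Year 2) = 3.50×135 + 5.40×48 + 3.83×136 + 2.44×190 = 472.5 + 259.2 + 520.88 + 463.6 = 1716.18
ΣP(Year 2)·Q(Year 1) = 3.50×119 + 5.40×41 + 3.83×111 + 2.44×172 = 416.5 + 221.4 + 425.13 + 419.68 = 1482.71
Index = 1716.18 / 1482.71 × 100 = 115.7462

115.75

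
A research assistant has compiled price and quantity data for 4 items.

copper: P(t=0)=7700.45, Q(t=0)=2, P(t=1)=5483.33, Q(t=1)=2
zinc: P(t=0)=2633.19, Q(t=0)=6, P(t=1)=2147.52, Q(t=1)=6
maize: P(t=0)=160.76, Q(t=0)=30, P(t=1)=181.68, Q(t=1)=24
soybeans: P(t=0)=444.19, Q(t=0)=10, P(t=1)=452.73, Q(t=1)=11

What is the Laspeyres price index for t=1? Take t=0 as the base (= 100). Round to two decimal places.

Laspeyres price index uses base-period quantities as weights.
ΣP(t=1)·Q(t=0) = 5483.33×2 + 2147.52×6 + 181.68×30 + 452.73×10 = 10966.66 + 12885.12 + 5450.4 + 4527.3 = 33829.48
ΣP(t=0)·Q(t=0) = 7700.45×2 + 2633.19×6 + 160.76×30 + 444.19×10 = 15400.9 + 15799.14 + 4822.8 + 4441.9 = 40464.74
Index = 33829.48 / 40464.74 × 100 = 83.6024

83.60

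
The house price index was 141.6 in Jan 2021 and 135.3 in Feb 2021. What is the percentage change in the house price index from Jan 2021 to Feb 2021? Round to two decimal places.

-4.45%

Change = (135.3 − 141.6) / 141.6 × 100
       = -6.3 / 141.6 × 100 = -4.4492%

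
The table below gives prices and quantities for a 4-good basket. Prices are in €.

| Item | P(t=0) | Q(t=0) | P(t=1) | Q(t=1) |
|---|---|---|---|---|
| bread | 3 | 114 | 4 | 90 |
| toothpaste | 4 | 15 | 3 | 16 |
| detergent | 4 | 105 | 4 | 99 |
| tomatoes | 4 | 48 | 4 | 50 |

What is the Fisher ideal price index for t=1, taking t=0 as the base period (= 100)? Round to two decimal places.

Laspeyres component (base-period weights):
ΣP(t=1)Q(t=0) = 4×114 + 3×15 + 4×105 + 4×48 = 456 + 45 + 420 + 192 = 1113
ΣP(t=0)Q(t=0) = 3×114 + 4×15 + 4×105 + 4×48 = 342 + 60 + 420 + 192 = 1014
L = 1113 / 1014 × 100 = 109.7633
Paasche component (current-period weights):
ΣP(t=1)Q(t=1) = 4×90 + 3×16 + 4×99 + 4×50 = 360 + 48 + 396 + 200 = 1004
ΣP(t=0)Q(t=1) = 3×90 + 4×16 + 4×99 + 4×50 = 270 + 64 + 396 + 200 = 930
P = 1004 / 930 × 100 = 107.9570
Fisher = √(L × P) = √(109.7633 × 107.9570) = 108.8564

108.86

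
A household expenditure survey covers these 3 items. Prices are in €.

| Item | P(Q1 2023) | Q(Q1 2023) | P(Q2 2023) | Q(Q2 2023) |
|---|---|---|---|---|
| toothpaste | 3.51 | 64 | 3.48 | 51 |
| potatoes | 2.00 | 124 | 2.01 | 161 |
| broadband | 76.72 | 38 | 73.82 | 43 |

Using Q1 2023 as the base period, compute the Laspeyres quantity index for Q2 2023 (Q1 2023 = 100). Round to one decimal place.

Laspeyres quantity index uses base-period prices as weights.
ΣP(Q1 2023)·Q(Q2 2023) = 3.51×51 + 2.00×161 + 76.72×43 = 179.01 + 322 + 3298.96 = 3799.97
ΣP(Q1 2023)·Q(Q1 2023) = 3.51×64 + 2.00×124 + 76.72×38 = 224.64 + 248 + 2915.36 = 3388
Index = 3799.97 / 3388 × 100 = 112.1597

112.2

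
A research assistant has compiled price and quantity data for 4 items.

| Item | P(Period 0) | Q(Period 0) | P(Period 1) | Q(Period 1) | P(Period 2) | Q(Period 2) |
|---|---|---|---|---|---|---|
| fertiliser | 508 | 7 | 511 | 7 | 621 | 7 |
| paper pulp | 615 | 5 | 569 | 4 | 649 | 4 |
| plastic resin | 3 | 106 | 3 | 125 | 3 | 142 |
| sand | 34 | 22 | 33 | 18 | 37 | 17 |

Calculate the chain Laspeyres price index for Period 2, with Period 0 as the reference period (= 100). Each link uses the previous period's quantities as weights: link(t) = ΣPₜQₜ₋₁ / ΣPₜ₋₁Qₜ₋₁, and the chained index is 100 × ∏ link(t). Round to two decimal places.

113.52

Link Period 0→Period 1:
ΣP(Period 1)Q(Period 0) = 511×7 + 569×5 + 3×106 + 33×22 = 3577 + 2845 + 318 + 726 = 7466
ΣP(Period 0)Q(Period 0) = 508×7 + 615×5 + 3×106 + 34×22 = 3556 + 3075 + 318 + 748 = 7697
link = 7466/7697 = 0.969988
Link Period 1→Period 2:
ΣP(Period 2)Q(Period 1) = 621×7 + 649×4 + 3×125 + 37×18 = 4347 + 2596 + 375 + 666 = 7984
ΣP(Period 1)Q(Period 1) = 511×7 + 569×4 + 3×125 + 33×18 = 3577 + 2276 + 375 + 594 = 6822
link = 7984/6822 = 1.170331
Chained index = 100 × 0.969988 × 1.170331 = 113.5208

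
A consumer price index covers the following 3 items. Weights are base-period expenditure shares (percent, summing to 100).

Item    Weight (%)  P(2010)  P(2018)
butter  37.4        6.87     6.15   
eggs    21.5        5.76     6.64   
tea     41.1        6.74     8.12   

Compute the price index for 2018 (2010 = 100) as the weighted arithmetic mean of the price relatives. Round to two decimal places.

butter: 37.4 × (6.15/6.87) = 37.4 × 0.895197 = 33.4803
eggs: 21.5 × (6.64/5.76) = 21.5 × 1.152778 = 24.7847
tea: 41.1 × (8.12/6.74) = 41.1 × 1.204748 = 49.5151
Index = Σ wᵢ·(p₁ᵢ/p₀ᵢ) = 33.4803 + 24.7847 + 49.5151 = 107.7802

107.78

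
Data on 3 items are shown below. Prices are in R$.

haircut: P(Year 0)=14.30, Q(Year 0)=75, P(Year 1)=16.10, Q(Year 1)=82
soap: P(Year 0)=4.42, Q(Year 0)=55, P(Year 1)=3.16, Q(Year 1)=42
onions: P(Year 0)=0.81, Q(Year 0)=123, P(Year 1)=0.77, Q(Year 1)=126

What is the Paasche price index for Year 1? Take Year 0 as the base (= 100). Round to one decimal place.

106.1

Paasche price index uses current-period quantities as weights.
ΣP(Year 1)·Q(Year 1) = 16.10×82 + 3.16×42 + 0.77×126 = 1320.2 + 132.72 + 97.02 = 1549.94
ΣP(Year 0)·Q(Year 1) = 14.30×82 + 4.42×42 + 0.81×126 = 1172.6 + 185.64 + 102.06 = 1460.3
Index = 1549.94 / 1460.3 × 100 = 106.1385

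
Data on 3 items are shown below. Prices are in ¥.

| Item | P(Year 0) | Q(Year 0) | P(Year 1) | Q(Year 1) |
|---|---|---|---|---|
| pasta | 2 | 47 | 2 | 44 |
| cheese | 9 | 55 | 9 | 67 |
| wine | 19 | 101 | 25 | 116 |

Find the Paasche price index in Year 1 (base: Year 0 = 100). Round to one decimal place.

124.0

Paasche price index uses current-period quantities as weights.
ΣP(Year 1)·Q(Year 1) = 2×44 + 9×67 + 25×116 = 88 + 603 + 2900 = 3591
ΣP(Year 0)·Q(Year 1) = 2×44 + 9×67 + 19×116 = 88 + 603 + 2204 = 2895
Index = 3591 / 2895 × 100 = 124.0415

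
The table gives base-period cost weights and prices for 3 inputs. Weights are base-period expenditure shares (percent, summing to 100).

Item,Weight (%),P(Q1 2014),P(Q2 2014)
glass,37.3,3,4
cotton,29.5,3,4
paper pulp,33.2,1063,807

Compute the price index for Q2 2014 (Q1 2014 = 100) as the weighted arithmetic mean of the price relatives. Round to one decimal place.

114.3

glass: 37.3 × (4/3) = 37.3 × 1.333333 = 49.7333
cotton: 29.5 × (4/3) = 29.5 × 1.333333 = 39.3333
paper pulp: 33.2 × (807/1063) = 33.2 × 0.759172 = 25.2045
Index = Σ wᵢ·(p₁ᵢ/p₀ᵢ) = 49.7333 + 39.3333 + 25.2045 = 114.2712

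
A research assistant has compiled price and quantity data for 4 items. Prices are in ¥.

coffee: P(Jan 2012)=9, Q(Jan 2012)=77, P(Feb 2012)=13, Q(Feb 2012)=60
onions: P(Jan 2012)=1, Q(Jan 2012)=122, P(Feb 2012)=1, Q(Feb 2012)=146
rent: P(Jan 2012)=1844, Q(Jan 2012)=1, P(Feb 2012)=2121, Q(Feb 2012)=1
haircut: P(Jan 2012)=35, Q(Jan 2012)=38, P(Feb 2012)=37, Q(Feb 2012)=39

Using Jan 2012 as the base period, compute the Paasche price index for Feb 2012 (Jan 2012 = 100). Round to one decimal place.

Paasche price index uses current-period quantities as weights.
ΣP(Feb 2012)·Q(Feb 2012) = 13×60 + 1×146 + 2121×1 + 37×39 = 780 + 146 + 2121 + 1443 = 4490
ΣP(Jan 2012)·Q(Feb 2012) = 9×60 + 1×146 + 1844×1 + 35×39 = 540 + 146 + 1844 + 1365 = 3895
Index = 4490 / 3895 × 100 = 115.2760

115.3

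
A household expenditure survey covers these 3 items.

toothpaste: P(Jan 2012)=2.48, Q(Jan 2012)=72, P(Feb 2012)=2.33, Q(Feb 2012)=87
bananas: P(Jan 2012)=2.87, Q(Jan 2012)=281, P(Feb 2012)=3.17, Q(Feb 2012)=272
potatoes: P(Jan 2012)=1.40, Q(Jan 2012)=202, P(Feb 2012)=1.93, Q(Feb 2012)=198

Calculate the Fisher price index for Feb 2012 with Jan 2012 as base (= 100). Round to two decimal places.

Laspeyres component (base-period weights):
ΣP(Feb 2012)Q(Jan 2012) = 2.33×72 + 3.17×281 + 1.93×202 = 167.76 + 890.77 + 389.86 = 1448.39
ΣP(Jan 2012)Q(Jan 2012) = 2.48×72 + 2.87×281 + 1.40×202 = 178.56 + 806.47 + 282.8 = 1267.83
L = 1448.39 / 1267.83 × 100 = 114.2417
Paasche component (current-period weights):
ΣP(Feb 2012)Q(Feb 2012) = 2.33×87 + 3.17×272 + 1.93×198 = 202.71 + 862.24 + 382.14 = 1447.09
ΣP(Jan 2012)Q(Feb 2012) = 2.48×87 + 2.87×272 + 1.40×198 = 215.76 + 780.64 + 277.2 = 1273.6
P = 1447.09 / 1273.6 × 100 = 113.6220
Fisher = √(L × P) = √(114.2417 × 113.6220) = 113.9314

113.93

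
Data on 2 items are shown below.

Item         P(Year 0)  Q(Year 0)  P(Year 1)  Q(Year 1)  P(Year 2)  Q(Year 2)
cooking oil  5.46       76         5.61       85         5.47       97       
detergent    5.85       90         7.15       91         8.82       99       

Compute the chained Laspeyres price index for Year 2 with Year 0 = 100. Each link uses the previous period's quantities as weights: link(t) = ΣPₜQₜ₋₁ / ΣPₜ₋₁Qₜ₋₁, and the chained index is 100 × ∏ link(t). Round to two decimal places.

Link Year 0→Year 1:
ΣP(Year 1)Q(Year 0) = 5.61×76 + 7.15×90 = 426.36 + 643.5 = 1069.86
ΣP(Year 0)Q(Year 0) = 5.46×76 + 5.85×90 = 414.96 + 526.5 = 941.46
link = 1069.86/941.46 = 1.136384
Link Year 1→Year 2:
ΣP(Year 2)Q(Year 1) = 5.47×85 + 8.82×91 = 464.95 + 802.62 = 1267.57
ΣP(Year 1)Q(Year 1) = 5.61×85 + 7.15×91 = 476.85 + 650.65 = 1127.5
link = 1267.57/1127.5 = 1.124231
Chained index = 100 × 1.136384 × 1.124231 = 127.7558

127.76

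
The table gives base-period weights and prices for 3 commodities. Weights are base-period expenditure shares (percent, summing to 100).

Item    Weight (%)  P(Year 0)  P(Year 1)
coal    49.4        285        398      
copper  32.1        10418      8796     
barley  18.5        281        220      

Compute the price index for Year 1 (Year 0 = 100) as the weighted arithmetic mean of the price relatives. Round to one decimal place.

110.6

coal: 49.4 × (398/285) = 49.4 × 1.396491 = 68.9867
copper: 32.1 × (8796/10418) = 32.1 × 0.844308 = 27.1023
barley: 18.5 × (220/281) = 18.5 × 0.782918 = 14.4840
Index = Σ wᵢ·(p₁ᵢ/p₀ᵢ) = 68.9867 + 27.1023 + 14.4840 = 110.5729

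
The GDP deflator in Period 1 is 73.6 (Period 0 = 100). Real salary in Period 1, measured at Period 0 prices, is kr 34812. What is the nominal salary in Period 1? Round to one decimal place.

Nominal = Real × (Index/100) = 34812 × (73.6/100)
        = 34812 × 0.736 = 25621.6320

25621.6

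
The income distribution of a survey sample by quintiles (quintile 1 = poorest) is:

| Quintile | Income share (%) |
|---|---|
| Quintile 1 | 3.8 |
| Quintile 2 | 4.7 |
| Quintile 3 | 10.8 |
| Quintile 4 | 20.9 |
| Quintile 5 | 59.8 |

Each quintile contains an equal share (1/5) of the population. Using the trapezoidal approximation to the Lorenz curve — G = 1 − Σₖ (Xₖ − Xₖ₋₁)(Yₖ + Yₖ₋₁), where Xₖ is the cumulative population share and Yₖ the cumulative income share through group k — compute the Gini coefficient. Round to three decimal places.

Cumulative income shares Yₖ: 0.0380, 0.0850, 0.1930, 0.4020, 1.0000
Σ (Xₖ−Xₖ₋₁)(Yₖ+Yₖ₋₁) = (1/5)(0.0380+0.0000) + (1/5)(0.0850+0.0380) + (1/5)(0.1930+0.0850) + (1/5)(0.4020+0.1930) + (1/5)(1.0000+0.4020)
  = 0.0076 + 0.0246 + 0.0556 + 0.1190 + 0.2804 = 0.4872
G = 1 − 0.4872 = 0.5128

0.513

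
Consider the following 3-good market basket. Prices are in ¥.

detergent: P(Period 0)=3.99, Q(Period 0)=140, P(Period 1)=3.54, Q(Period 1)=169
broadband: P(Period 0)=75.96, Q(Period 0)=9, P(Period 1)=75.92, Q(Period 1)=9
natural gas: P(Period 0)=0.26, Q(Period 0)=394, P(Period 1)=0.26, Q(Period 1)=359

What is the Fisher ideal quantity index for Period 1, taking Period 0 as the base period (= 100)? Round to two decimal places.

Laspeyres component (base-period weights):
ΣP(Period 0)Q(Period 1) = 3.99×169 + 75.96×9 + 0.26×359 = 674.31 + 683.64 + 93.34 = 1451.29
ΣP(Period 0)Q(Period 0) = 3.99×140 + 75.96×9 + 0.26×394 = 558.6 + 683.64 + 102.44 = 1344.68
L = 1451.29 / 1344.68 × 100 = 107.9283
Paasche component (current-period weights):
ΣP(Period 1)Q(Period 1) = 3.54×169 + 75.92×9 + 0.26×359 = 598.26 + 683.28 + 93.34 = 1374.88
ΣP(Period 1)Q(Period 0) = 3.54×140 + 75.92×9 + 0.26×394 = 495.6 + 683.28 + 102.44 = 1281.32
P = 1374.88 / 1281.32 × 100 = 107.3018
Fisher = √(L × P) = √(107.9283 × 107.3018) = 107.6146

107.61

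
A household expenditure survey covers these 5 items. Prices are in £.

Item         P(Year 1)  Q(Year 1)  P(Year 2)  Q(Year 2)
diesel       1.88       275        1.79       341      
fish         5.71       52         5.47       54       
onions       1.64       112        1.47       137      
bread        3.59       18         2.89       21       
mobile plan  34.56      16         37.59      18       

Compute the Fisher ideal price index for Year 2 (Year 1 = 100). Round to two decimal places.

Laspeyres component (base-period weights):
ΣP(Year 2)Q(Year 1) = 1.79×275 + 5.47×52 + 1.47×112 + 2.89×18 + 37.59×16 = 492.25 + 284.44 + 164.64 + 52.02 + 601.44 = 1594.79
ΣP(Year 1)Q(Year 1) = 1.88×275 + 5.71×52 + 1.64×112 + 3.59×18 + 34.56×16 = 517 + 296.92 + 183.68 + 64.62 + 552.96 = 1615.18
L = 1594.79 / 1615.18 × 100 = 98.7376
Paasche component (current-period weights):
ΣP(Year 2)Q(Year 2) = 1.79×341 + 5.47×54 + 1.47×137 + 2.89×21 + 37.59×18 = 610.39 + 295.38 + 201.39 + 60.69 + 676.62 = 1844.47
ΣP(Year 1)Q(Year 2) = 1.88×341 + 5.71×54 + 1.64×137 + 3.59×21 + 34.56×18 = 641.08 + 308.34 + 224.68 + 75.39 + 622.08 = 1871.57
P = 1844.47 / 1871.57 × 100 = 98.5520
Fisher = √(L × P) = √(98.7376 × 98.5520) = 98.6448

98.64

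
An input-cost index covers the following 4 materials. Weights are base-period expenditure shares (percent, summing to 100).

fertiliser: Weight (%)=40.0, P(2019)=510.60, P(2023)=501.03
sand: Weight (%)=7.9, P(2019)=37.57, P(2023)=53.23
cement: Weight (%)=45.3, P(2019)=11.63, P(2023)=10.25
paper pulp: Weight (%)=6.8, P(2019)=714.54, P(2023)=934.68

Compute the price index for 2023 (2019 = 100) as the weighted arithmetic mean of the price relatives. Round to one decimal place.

99.3

fertiliser: 40.0 × (501.03/510.60) = 40.0 × 0.981257 = 39.2503
sand: 7.9 × (53.23/37.57) = 7.9 × 1.416822 = 11.1929
cement: 45.3 × (10.25/11.63) = 45.3 × 0.881341 = 39.9248
paper pulp: 6.8 × (934.68/714.54) = 6.8 × 1.308086 = 8.8950
Index = Σ wᵢ·(p₁ᵢ/p₀ᵢ) = 39.2503 + 11.1929 + 39.9248 + 8.8950 = 99.2629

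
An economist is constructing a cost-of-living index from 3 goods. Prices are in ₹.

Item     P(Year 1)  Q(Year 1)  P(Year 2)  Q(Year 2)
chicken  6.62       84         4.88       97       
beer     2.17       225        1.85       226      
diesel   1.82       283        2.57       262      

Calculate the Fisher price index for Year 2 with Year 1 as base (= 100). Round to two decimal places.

98.42

Laspeyres component (base-period weights):
ΣP(Year 2)Q(Year 1) = 4.88×84 + 1.85×225 + 2.57×283 = 409.92 + 416.25 + 727.31 = 1553.48
ΣP(Year 1)Q(Year 1) = 6.62×84 + 2.17×225 + 1.82×283 = 556.08 + 488.25 + 515.06 = 1559.39
L = 1553.48 / 1559.39 × 100 = 99.6210
Paasche component (current-period weights):
ΣP(Year 2)Q(Year 2) = 4.88×97 + 1.85×226 + 2.57×262 = 473.36 + 418.1 + 673.34 = 1564.8
ΣP(Year 1)Q(Year 2) = 6.62×97 + 2.17×226 + 1.82×262 = 642.14 + 490.42 + 476.84 = 1609.4
P = 1564.8 / 1609.4 × 100 = 97.2288
Fisher = √(L × P) = √(99.6210 × 97.2288) = 98.4176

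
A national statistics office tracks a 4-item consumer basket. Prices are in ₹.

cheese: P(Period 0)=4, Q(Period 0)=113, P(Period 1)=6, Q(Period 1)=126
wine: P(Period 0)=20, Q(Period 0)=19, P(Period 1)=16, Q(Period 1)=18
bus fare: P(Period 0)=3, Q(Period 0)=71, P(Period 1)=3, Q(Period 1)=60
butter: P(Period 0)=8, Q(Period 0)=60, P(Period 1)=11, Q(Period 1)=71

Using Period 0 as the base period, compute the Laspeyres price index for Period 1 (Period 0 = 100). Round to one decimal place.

Laspeyres price index uses base-period quantities as weights.
ΣP(Period 1)·Q(Period 0) = 6×113 + 16×19 + 3×71 + 11×60 = 678 + 304 + 213 + 660 = 1855
ΣP(Period 0)·Q(Period 0) = 4×113 + 20×19 + 3×71 + 8×60 = 452 + 380 + 213 + 480 = 1525
Index = 1855 / 1525 × 100 = 121.6393

121.6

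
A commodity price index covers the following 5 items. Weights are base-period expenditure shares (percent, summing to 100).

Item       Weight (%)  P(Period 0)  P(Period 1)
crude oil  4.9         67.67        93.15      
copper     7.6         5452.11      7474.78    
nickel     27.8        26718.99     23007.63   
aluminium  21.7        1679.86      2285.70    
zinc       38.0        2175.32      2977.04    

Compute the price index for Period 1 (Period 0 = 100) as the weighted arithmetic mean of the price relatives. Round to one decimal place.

122.6

crude oil: 4.9 × (93.15/67.67) = 4.9 × 1.376533 = 6.7450
copper: 7.6 × (7474.78/5452.11) = 7.6 × 1.370988 = 10.4195
nickel: 27.8 × (23007.63/26718.99) = 27.8 × 0.861097 = 23.9385
aluminium: 21.7 × (2285.70/1679.86) = 21.7 × 1.360649 = 29.5261
zinc: 38.0 × (2977.04/2175.32) = 38.0 × 1.368553 = 52.0050
Index = Σ wᵢ·(p₁ᵢ/p₀ᵢ) = 6.7450 + 10.4195 + 23.9385 + 29.5261 + 52.0050 = 122.6341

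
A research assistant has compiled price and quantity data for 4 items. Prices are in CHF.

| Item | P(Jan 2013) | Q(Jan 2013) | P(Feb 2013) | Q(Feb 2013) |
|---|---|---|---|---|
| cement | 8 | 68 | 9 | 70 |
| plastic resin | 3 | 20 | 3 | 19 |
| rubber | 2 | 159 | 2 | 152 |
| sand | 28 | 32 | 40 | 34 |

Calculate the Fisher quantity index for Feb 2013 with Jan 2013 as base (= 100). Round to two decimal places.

Laspeyres component (base-period weights):
ΣP(Jan 2013)Q(Feb 2013) = 8×70 + 3×19 + 2×152 + 28×34 = 560 + 57 + 304 + 952 = 1873
ΣP(Jan 2013)Q(Jan 2013) = 8×68 + 3×20 + 2×159 + 28×32 = 544 + 60 + 318 + 896 = 1818
L = 1873 / 1818 × 100 = 103.0253
Paasche component (current-period weights):
ΣP(Feb 2013)Q(Feb 2013) = 9×70 + 3×19 + 2×152 + 40×34 = 630 + 57 + 304 + 1360 = 2351
ΣP(Feb 2013)Q(Jan 2013) = 9×68 + 3×20 + 2×159 + 40×32 = 612 + 60 + 318 + 1280 = 2270
P = 2351 / 2270 × 100 = 103.5683
Fisher = √(L × P) = √(103.0253 × 103.5683) = 103.2964

103.30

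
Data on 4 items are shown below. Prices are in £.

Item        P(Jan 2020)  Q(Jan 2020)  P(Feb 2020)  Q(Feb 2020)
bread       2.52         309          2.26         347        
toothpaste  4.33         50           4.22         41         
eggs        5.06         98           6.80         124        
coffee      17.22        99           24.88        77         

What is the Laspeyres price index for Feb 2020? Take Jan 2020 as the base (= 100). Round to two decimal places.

Laspeyres price index uses base-period quantities as weights.
ΣP(Feb 2020)·Q(Jan 2020) = 2.26×309 + 4.22×50 + 6.80×98 + 24.88×99 = 698.34 + 211 + 666.4 + 2463.12 = 4038.86
ΣP(Jan 2020)·Q(Jan 2020) = 2.52×309 + 4.33×50 + 5.06×98 + 17.22×99 = 778.68 + 216.5 + 495.88 + 1704.78 = 3195.84
Index = 4038.86 / 3195.84 × 100 = 126.3787

126.38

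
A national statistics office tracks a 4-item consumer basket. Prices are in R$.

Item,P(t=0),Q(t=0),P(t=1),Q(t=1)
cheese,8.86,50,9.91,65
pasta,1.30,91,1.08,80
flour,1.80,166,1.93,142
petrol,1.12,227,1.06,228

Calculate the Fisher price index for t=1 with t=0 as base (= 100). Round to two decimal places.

Laspeyres component (base-period weights):
ΣP(t=1)Q(t=0) = 9.91×50 + 1.08×91 + 1.93×166 + 1.06×227 = 495.5 + 98.28 + 320.38 + 240.62 = 1154.78
ΣP(t=0)Q(t=0) = 8.86×50 + 1.30×91 + 1.80×166 + 1.12×227 = 443 + 118.3 + 298.8 + 254.24 = 1114.34
L = 1154.78 / 1114.34 × 100 = 103.6291
Paasche component (current-period weights):
ΣP(t=1)Q(t=1) = 9.91×65 + 1.08×80 + 1.93×142 + 1.06×228 = 644.15 + 86.4 + 274.06 + 241.68 = 1246.29
ΣP(t=0)Q(t=1) = 8.86×65 + 1.30×80 + 1.80×142 + 1.12×228 = 575.9 + 104 + 255.6 + 255.36 = 1190.86
P = 1246.29 / 1190.86 × 100 = 104.6546
Fisher = √(L × P) = √(103.6291 × 104.6546) = 104.1406

104.14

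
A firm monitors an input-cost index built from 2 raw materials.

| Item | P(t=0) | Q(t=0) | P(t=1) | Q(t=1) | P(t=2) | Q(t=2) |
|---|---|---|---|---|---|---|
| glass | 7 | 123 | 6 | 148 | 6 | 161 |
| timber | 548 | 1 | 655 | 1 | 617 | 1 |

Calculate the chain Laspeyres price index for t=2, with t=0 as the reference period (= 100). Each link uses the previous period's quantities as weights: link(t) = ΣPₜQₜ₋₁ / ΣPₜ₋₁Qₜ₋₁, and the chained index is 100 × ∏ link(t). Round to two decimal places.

Link t=0→t=1:
ΣP(t=1)Q(t=0) = 6×123 + 655×1 = 738 + 655 = 1393
ΣP(t=0)Q(t=0) = 7×123 + 548×1 = 861 + 548 = 1409
link = 1393/1409 = 0.988644
Link t=1→t=2:
ΣP(t=2)Q(t=1) = 6×148 + 617×1 = 888 + 617 = 1505
ΣP(t=1)Q(t=1) = 6×148 + 655×1 = 888 + 655 = 1543
link = 1505/1543 = 0.975373
Chained index = 100 × 0.988644 × 0.975373 = 96.4297

96.43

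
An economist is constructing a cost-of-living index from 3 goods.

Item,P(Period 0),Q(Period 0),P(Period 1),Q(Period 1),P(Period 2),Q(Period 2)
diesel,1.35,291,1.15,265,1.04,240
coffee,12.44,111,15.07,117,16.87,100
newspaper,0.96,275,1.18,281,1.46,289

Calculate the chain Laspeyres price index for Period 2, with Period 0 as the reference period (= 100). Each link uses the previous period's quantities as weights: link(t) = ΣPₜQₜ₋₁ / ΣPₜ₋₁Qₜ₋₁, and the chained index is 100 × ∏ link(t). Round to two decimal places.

Link Period 0→Period 1:
ΣP(Period 1)Q(Period 0) = 1.15×291 + 15.07×111 + 1.18×275 = 334.65 + 1672.77 + 324.5 = 2331.92
ΣP(Period 0)Q(Period 0) = 1.35×291 + 12.44×111 + 0.96×275 = 392.85 + 1380.84 + 264 = 2037.69
link = 2331.92/2037.69 = 1.144394
Link Period 1→Period 2:
ΣP(Period 2)Q(Period 1) = 1.04×265 + 16.87×117 + 1.46×281 = 275.6 + 1973.79 + 410.26 = 2659.65
ΣP(Period 1)Q(Period 1) = 1.15×265 + 15.07×117 + 1.18×281 = 304.75 + 1763.19 + 331.58 = 2399.52
link = 2659.65/2399.52 = 1.108409
Chained index = 100 × 1.144394 × 1.108409 = 126.8457

126.85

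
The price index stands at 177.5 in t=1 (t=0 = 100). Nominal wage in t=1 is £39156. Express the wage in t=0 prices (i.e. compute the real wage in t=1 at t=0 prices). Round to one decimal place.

22059.7

Real = Nominal ÷ (Index/100) = 39156 ÷ (177.5/100)
     = 39156 ÷ 1.775 = 22059.7183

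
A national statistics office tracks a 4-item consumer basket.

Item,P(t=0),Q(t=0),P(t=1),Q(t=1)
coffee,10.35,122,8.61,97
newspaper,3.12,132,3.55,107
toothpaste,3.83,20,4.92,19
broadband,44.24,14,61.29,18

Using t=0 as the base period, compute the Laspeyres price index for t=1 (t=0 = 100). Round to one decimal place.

104.4

Laspeyres price index uses base-period quantities as weights.
ΣP(t=1)·Q(t=0) = 8.61×122 + 3.55×132 + 4.92×20 + 61.29×14 = 1050.42 + 468.6 + 98.4 + 858.06 = 2475.48
ΣP(t=0)·Q(t=0) = 10.35×122 + 3.12×132 + 3.83×20 + 44.24×14 = 1262.7 + 411.84 + 76.6 + 619.36 = 2370.5
Index = 2475.48 / 2370.5 × 100 = 104.4286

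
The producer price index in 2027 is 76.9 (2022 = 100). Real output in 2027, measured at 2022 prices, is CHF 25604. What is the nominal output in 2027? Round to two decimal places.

19689.48

Nominal = Real × (Index/100) = 25604 × (76.9/100)
        = 25604 × 0.769 = 19689.4760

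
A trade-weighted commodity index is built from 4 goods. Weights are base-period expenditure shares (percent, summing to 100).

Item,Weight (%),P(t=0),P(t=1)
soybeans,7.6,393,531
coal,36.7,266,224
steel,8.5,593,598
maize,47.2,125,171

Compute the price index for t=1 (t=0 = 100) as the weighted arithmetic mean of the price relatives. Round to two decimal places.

114.32

soybeans: 7.6 × (531/393) = 7.6 × 1.351145 = 10.2687
coal: 36.7 × (224/266) = 36.7 × 0.842105 = 30.9053
steel: 8.5 × (598/593) = 8.5 × 1.008432 = 8.5717
maize: 47.2 × (171/125) = 47.2 × 1.368000 = 64.5696
Index = Σ wᵢ·(p₁ᵢ/p₀ᵢ) = 10.2687 + 30.9053 + 8.5717 + 64.5696 = 114.3152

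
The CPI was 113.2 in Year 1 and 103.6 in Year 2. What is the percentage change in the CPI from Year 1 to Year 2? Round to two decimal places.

Change = (103.6 − 113.2) / 113.2 × 100
       = -9.6 / 113.2 × 100 = -8.4806%

-8.48%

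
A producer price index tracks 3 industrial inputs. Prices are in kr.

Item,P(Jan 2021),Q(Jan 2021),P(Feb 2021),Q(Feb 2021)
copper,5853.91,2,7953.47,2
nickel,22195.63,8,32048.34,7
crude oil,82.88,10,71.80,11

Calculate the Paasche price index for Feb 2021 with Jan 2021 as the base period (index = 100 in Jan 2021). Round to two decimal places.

Paasche price index uses current-period quantities as weights.
ΣP(Feb 2021)·Q(Feb 2021) = 7953.47×2 + 32048.34×7 + 71.80×11 = 15906.94 + 224338.38 + 789.8 = 241035.12
ΣP(Jan 2021)·Q(Feb 2021) = 5853.91×2 + 22195.63×7 + 82.88×11 = 11707.82 + 155369.41 + 911.68 = 167988.91
Index = 241035.12 / 167988.91 × 100 = 143.4828

143.48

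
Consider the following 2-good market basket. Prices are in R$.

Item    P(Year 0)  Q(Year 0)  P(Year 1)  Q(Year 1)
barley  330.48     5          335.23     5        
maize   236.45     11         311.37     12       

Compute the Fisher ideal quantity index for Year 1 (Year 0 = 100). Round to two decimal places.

105.83

Laspeyres component (base-period weights):
ΣP(Year 0)Q(Year 1) = 330.48×5 + 236.45×12 = 1652.4 + 2837.4 = 4489.8
ΣP(Year 0)Q(Year 0) = 330.48×5 + 236.45×11 = 1652.4 + 2600.95 = 4253.35
L = 4489.8 / 4253.35 × 100 = 105.5591
Paasche component (current-period weights):
ΣP(Year 1)Q(Year 1) = 335.23×5 + 311.37×12 = 1676.15 + 3736.44 = 5412.59
ΣP(Year 1)Q(Year 0) = 335.23×5 + 311.37×11 = 1676.15 + 3425.07 = 5101.22
P = 5412.59 / 5101.22 × 100 = 106.1038
Fisher = √(L × P) = √(105.5591 × 106.1038) = 105.8311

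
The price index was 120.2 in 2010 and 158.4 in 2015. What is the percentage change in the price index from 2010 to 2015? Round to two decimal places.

Change = (158.4 − 120.2) / 120.2 × 100
       = 38.2 / 120.2 × 100 = 31.7804%

31.78%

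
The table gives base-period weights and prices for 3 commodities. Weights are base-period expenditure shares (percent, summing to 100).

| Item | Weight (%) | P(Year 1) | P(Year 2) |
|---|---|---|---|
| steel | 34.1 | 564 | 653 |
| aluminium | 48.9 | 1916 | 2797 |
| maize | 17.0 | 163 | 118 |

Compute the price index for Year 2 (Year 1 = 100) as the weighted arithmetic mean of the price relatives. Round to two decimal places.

steel: 34.1 × (653/564) = 34.1 × 1.157801 = 39.4810
aluminium: 48.9 × (2797/1916) = 48.9 × 1.459812 = 71.3848
maize: 17.0 × (118/163) = 17.0 × 0.723926 = 12.3067
Index = Σ wᵢ·(p₁ᵢ/p₀ᵢ) = 39.4810 + 71.3848 + 12.3067 = 123.1726

123.17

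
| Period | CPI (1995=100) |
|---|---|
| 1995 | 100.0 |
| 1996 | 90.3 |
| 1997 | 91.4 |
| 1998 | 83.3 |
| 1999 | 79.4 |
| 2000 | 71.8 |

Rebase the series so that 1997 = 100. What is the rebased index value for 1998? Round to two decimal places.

91.14

Rebased(1998) = 83.3 / 91.4 × 100 = 91.1379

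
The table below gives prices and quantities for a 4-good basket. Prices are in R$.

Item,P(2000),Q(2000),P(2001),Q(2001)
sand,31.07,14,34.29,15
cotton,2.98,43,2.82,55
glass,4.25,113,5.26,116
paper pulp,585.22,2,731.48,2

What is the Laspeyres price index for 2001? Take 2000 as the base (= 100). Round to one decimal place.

120.1

Laspeyres price index uses base-period quantities as weights.
ΣP(2001)·Q(2000) = 34.29×14 + 2.82×43 + 5.26×113 + 731.48×2 = 480.06 + 121.26 + 594.38 + 1462.96 = 2658.66
ΣP(2000)·Q(2000) = 31.07×14 + 2.98×43 + 4.25×113 + 585.22×2 = 434.98 + 128.14 + 480.25 + 1170.44 = 2213.81
Index = 2658.66 / 2213.81 × 100 = 120.0943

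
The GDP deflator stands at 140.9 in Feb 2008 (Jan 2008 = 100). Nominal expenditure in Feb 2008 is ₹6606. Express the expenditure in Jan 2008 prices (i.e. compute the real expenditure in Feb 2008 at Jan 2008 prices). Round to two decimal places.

Real = Nominal ÷ (Index/100) = 6606 ÷ (140.9/100)
     = 6606 ÷ 1.409 = 4688.4315

4688.43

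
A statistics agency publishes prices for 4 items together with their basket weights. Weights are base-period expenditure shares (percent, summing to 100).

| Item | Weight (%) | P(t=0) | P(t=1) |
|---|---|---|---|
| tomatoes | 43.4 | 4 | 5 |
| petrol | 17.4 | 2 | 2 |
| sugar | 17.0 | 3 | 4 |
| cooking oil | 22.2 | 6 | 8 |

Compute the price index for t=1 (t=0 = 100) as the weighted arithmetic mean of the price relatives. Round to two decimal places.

tomatoes: 43.4 × (5/4) = 43.4 × 1.250000 = 54.2500
petrol: 17.4 × (2/2) = 17.4 × 1.000000 = 17.4000
sugar: 17.0 × (4/3) = 17.0 × 1.333333 = 22.6667
cooking oil: 22.2 × (8/6) = 22.2 × 1.333333 = 29.6000
Index = Σ wᵢ·(p₁ᵢ/p₀ᵢ) = 54.2500 + 17.4000 + 22.6667 + 29.6000 = 123.9167

123.92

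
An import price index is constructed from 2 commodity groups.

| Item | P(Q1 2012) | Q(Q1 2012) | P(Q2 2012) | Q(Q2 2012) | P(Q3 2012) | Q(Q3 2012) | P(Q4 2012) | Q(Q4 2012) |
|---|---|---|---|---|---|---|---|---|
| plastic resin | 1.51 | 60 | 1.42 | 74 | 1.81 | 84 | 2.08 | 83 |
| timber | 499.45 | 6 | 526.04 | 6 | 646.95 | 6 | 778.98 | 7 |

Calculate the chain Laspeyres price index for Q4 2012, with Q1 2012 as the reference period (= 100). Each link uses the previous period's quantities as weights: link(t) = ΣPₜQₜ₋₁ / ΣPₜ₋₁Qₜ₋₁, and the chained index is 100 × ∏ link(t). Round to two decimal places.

155.39

Link Q1 2012→Q2 2012:
ΣP(Q2 2012)Q(Q1 2012) = 1.42×60 + 526.04×6 = 85.2 + 3156.24 = 3241.44
ΣP(Q1 2012)Q(Q1 2012) = 1.51×60 + 499.45×6 = 90.6 + 2996.7 = 3087.3
link = 3241.44/3087.3 = 1.049927
Link Q2 2012→Q3 2012:
ΣP(Q3 2012)Q(Q2 2012) = 1.81×74 + 646.95×6 = 133.94 + 3881.7 = 4015.64
ΣP(Q2 2012)Q(Q2 2012) = 1.42×74 + 526.04×6 = 105.08 + 3156.24 = 3261.32
link = 4015.64/3261.32 = 1.231293
Link Q3 2012→Q4 2012:
ΣP(Q4 2012)Q(Q3 2012) = 2.08×84 + 778.98×6 = 174.72 + 4673.88 = 4848.6
ΣP(Q3 2012)Q(Q3 2012) = 1.81×84 + 646.95×6 = 152.04 + 3881.7 = 4033.74
link = 4848.6/4033.74 = 1.202011
Chained index = 100 × 1.049927 × 1.231293 × 1.202011 = 155.3921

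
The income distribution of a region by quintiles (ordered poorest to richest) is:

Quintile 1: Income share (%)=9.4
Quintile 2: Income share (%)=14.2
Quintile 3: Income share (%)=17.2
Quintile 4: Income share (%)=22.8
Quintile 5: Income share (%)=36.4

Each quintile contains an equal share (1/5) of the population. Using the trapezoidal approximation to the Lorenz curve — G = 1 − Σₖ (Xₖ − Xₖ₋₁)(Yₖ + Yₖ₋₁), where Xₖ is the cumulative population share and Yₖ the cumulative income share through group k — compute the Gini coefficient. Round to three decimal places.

Cumulative income shares Yₖ: 0.0940, 0.2360, 0.4080, 0.6360, 1.0000
Σ (Xₖ−Xₖ₋₁)(Yₖ+Yₖ₋₁) = (1/5)(0.0940+0.0000) + (1/5)(0.2360+0.0940) + (1/5)(0.4080+0.2360) + (1/5)(0.6360+0.4080) + (1/5)(1.0000+0.6360)
  = 0.0188 + 0.0660 + 0.1288 + 0.2088 + 0.3272 = 0.7496
G = 1 − 0.7496 = 0.2504

0.250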